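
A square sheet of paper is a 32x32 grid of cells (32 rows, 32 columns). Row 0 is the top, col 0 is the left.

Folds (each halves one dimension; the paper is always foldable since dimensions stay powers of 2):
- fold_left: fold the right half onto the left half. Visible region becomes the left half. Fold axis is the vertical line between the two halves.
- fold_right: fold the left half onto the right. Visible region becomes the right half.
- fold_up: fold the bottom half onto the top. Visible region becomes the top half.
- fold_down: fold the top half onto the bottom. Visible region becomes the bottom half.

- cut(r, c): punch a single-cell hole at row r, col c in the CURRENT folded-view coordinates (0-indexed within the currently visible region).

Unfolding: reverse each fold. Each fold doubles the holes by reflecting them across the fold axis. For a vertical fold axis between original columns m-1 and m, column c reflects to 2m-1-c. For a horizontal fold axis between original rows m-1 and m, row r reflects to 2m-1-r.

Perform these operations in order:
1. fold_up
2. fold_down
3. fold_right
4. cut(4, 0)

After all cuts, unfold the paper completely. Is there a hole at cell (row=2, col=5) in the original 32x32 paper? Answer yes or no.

Op 1 fold_up: fold axis h@16; visible region now rows[0,16) x cols[0,32) = 16x32
Op 2 fold_down: fold axis h@8; visible region now rows[8,16) x cols[0,32) = 8x32
Op 3 fold_right: fold axis v@16; visible region now rows[8,16) x cols[16,32) = 8x16
Op 4 cut(4, 0): punch at orig (12,16); cuts so far [(12, 16)]; region rows[8,16) x cols[16,32) = 8x16
Unfold 1 (reflect across v@16): 2 holes -> [(12, 15), (12, 16)]
Unfold 2 (reflect across h@8): 4 holes -> [(3, 15), (3, 16), (12, 15), (12, 16)]
Unfold 3 (reflect across h@16): 8 holes -> [(3, 15), (3, 16), (12, 15), (12, 16), (19, 15), (19, 16), (28, 15), (28, 16)]
Holes: [(3, 15), (3, 16), (12, 15), (12, 16), (19, 15), (19, 16), (28, 15), (28, 16)]

Answer: no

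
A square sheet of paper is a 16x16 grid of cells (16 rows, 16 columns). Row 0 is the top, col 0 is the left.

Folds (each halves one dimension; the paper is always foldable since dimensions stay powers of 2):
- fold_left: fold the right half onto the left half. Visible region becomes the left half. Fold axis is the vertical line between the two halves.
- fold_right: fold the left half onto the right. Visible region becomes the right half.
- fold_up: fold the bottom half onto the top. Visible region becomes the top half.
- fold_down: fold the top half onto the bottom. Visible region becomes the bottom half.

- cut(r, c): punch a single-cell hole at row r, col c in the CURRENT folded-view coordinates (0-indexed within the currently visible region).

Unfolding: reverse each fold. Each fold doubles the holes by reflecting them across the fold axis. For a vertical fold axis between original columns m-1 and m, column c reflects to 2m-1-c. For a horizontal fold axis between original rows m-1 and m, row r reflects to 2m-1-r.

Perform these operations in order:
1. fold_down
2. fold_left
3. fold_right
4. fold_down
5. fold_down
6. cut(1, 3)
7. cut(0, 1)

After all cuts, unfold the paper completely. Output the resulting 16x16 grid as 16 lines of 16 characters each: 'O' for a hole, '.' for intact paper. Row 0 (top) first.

Answer: O......OO......O
..O..O....O..O..
..O..O....O..O..
O......OO......O
O......OO......O
..O..O....O..O..
..O..O....O..O..
O......OO......O
O......OO......O
..O..O....O..O..
..O..O....O..O..
O......OO......O
O......OO......O
..O..O....O..O..
..O..O....O..O..
O......OO......O

Derivation:
Op 1 fold_down: fold axis h@8; visible region now rows[8,16) x cols[0,16) = 8x16
Op 2 fold_left: fold axis v@8; visible region now rows[8,16) x cols[0,8) = 8x8
Op 3 fold_right: fold axis v@4; visible region now rows[8,16) x cols[4,8) = 8x4
Op 4 fold_down: fold axis h@12; visible region now rows[12,16) x cols[4,8) = 4x4
Op 5 fold_down: fold axis h@14; visible region now rows[14,16) x cols[4,8) = 2x4
Op 6 cut(1, 3): punch at orig (15,7); cuts so far [(15, 7)]; region rows[14,16) x cols[4,8) = 2x4
Op 7 cut(0, 1): punch at orig (14,5); cuts so far [(14, 5), (15, 7)]; region rows[14,16) x cols[4,8) = 2x4
Unfold 1 (reflect across h@14): 4 holes -> [(12, 7), (13, 5), (14, 5), (15, 7)]
Unfold 2 (reflect across h@12): 8 holes -> [(8, 7), (9, 5), (10, 5), (11, 7), (12, 7), (13, 5), (14, 5), (15, 7)]
Unfold 3 (reflect across v@4): 16 holes -> [(8, 0), (8, 7), (9, 2), (9, 5), (10, 2), (10, 5), (11, 0), (11, 7), (12, 0), (12, 7), (13, 2), (13, 5), (14, 2), (14, 5), (15, 0), (15, 7)]
Unfold 4 (reflect across v@8): 32 holes -> [(8, 0), (8, 7), (8, 8), (8, 15), (9, 2), (9, 5), (9, 10), (9, 13), (10, 2), (10, 5), (10, 10), (10, 13), (11, 0), (11, 7), (11, 8), (11, 15), (12, 0), (12, 7), (12, 8), (12, 15), (13, 2), (13, 5), (13, 10), (13, 13), (14, 2), (14, 5), (14, 10), (14, 13), (15, 0), (15, 7), (15, 8), (15, 15)]
Unfold 5 (reflect across h@8): 64 holes -> [(0, 0), (0, 7), (0, 8), (0, 15), (1, 2), (1, 5), (1, 10), (1, 13), (2, 2), (2, 5), (2, 10), (2, 13), (3, 0), (3, 7), (3, 8), (3, 15), (4, 0), (4, 7), (4, 8), (4, 15), (5, 2), (5, 5), (5, 10), (5, 13), (6, 2), (6, 5), (6, 10), (6, 13), (7, 0), (7, 7), (7, 8), (7, 15), (8, 0), (8, 7), (8, 8), (8, 15), (9, 2), (9, 5), (9, 10), (9, 13), (10, 2), (10, 5), (10, 10), (10, 13), (11, 0), (11, 7), (11, 8), (11, 15), (12, 0), (12, 7), (12, 8), (12, 15), (13, 2), (13, 5), (13, 10), (13, 13), (14, 2), (14, 5), (14, 10), (14, 13), (15, 0), (15, 7), (15, 8), (15, 15)]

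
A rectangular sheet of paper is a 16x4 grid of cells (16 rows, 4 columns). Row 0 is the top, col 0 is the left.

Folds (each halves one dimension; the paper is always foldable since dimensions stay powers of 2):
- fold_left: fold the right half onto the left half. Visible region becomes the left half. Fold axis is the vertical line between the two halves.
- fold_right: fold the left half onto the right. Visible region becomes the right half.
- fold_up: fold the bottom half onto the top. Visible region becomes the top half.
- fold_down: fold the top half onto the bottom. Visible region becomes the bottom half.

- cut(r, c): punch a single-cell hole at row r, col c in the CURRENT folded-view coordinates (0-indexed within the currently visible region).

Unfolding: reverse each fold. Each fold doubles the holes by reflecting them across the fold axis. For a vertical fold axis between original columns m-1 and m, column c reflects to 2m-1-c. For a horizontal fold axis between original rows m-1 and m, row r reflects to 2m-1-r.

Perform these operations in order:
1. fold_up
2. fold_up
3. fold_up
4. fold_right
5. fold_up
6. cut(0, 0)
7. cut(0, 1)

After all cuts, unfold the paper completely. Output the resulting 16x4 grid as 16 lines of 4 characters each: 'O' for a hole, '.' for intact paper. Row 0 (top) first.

Op 1 fold_up: fold axis h@8; visible region now rows[0,8) x cols[0,4) = 8x4
Op 2 fold_up: fold axis h@4; visible region now rows[0,4) x cols[0,4) = 4x4
Op 3 fold_up: fold axis h@2; visible region now rows[0,2) x cols[0,4) = 2x4
Op 4 fold_right: fold axis v@2; visible region now rows[0,2) x cols[2,4) = 2x2
Op 5 fold_up: fold axis h@1; visible region now rows[0,1) x cols[2,4) = 1x2
Op 6 cut(0, 0): punch at orig (0,2); cuts so far [(0, 2)]; region rows[0,1) x cols[2,4) = 1x2
Op 7 cut(0, 1): punch at orig (0,3); cuts so far [(0, 2), (0, 3)]; region rows[0,1) x cols[2,4) = 1x2
Unfold 1 (reflect across h@1): 4 holes -> [(0, 2), (0, 3), (1, 2), (1, 3)]
Unfold 2 (reflect across v@2): 8 holes -> [(0, 0), (0, 1), (0, 2), (0, 3), (1, 0), (1, 1), (1, 2), (1, 3)]
Unfold 3 (reflect across h@2): 16 holes -> [(0, 0), (0, 1), (0, 2), (0, 3), (1, 0), (1, 1), (1, 2), (1, 3), (2, 0), (2, 1), (2, 2), (2, 3), (3, 0), (3, 1), (3, 2), (3, 3)]
Unfold 4 (reflect across h@4): 32 holes -> [(0, 0), (0, 1), (0, 2), (0, 3), (1, 0), (1, 1), (1, 2), (1, 3), (2, 0), (2, 1), (2, 2), (2, 3), (3, 0), (3, 1), (3, 2), (3, 3), (4, 0), (4, 1), (4, 2), (4, 3), (5, 0), (5, 1), (5, 2), (5, 3), (6, 0), (6, 1), (6, 2), (6, 3), (7, 0), (7, 1), (7, 2), (7, 3)]
Unfold 5 (reflect across h@8): 64 holes -> [(0, 0), (0, 1), (0, 2), (0, 3), (1, 0), (1, 1), (1, 2), (1, 3), (2, 0), (2, 1), (2, 2), (2, 3), (3, 0), (3, 1), (3, 2), (3, 3), (4, 0), (4, 1), (4, 2), (4, 3), (5, 0), (5, 1), (5, 2), (5, 3), (6, 0), (6, 1), (6, 2), (6, 3), (7, 0), (7, 1), (7, 2), (7, 3), (8, 0), (8, 1), (8, 2), (8, 3), (9, 0), (9, 1), (9, 2), (9, 3), (10, 0), (10, 1), (10, 2), (10, 3), (11, 0), (11, 1), (11, 2), (11, 3), (12, 0), (12, 1), (12, 2), (12, 3), (13, 0), (13, 1), (13, 2), (13, 3), (14, 0), (14, 1), (14, 2), (14, 3), (15, 0), (15, 1), (15, 2), (15, 3)]

Answer: OOOO
OOOO
OOOO
OOOO
OOOO
OOOO
OOOO
OOOO
OOOO
OOOO
OOOO
OOOO
OOOO
OOOO
OOOO
OOOO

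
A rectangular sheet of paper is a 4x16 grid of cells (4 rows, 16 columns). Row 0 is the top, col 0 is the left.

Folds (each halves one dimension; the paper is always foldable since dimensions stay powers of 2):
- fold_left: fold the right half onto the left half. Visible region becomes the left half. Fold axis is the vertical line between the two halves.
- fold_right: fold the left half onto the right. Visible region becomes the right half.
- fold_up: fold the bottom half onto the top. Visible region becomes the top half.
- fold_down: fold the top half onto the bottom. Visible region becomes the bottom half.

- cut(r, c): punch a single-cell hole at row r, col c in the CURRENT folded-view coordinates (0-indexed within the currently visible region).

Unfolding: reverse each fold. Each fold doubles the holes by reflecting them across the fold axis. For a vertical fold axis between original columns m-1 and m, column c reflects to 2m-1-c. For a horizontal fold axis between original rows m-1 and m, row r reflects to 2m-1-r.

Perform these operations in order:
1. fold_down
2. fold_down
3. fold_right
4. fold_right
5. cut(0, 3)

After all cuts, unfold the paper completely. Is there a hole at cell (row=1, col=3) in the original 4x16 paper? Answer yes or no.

Answer: no

Derivation:
Op 1 fold_down: fold axis h@2; visible region now rows[2,4) x cols[0,16) = 2x16
Op 2 fold_down: fold axis h@3; visible region now rows[3,4) x cols[0,16) = 1x16
Op 3 fold_right: fold axis v@8; visible region now rows[3,4) x cols[8,16) = 1x8
Op 4 fold_right: fold axis v@12; visible region now rows[3,4) x cols[12,16) = 1x4
Op 5 cut(0, 3): punch at orig (3,15); cuts so far [(3, 15)]; region rows[3,4) x cols[12,16) = 1x4
Unfold 1 (reflect across v@12): 2 holes -> [(3, 8), (3, 15)]
Unfold 2 (reflect across v@8): 4 holes -> [(3, 0), (3, 7), (3, 8), (3, 15)]
Unfold 3 (reflect across h@3): 8 holes -> [(2, 0), (2, 7), (2, 8), (2, 15), (3, 0), (3, 7), (3, 8), (3, 15)]
Unfold 4 (reflect across h@2): 16 holes -> [(0, 0), (0, 7), (0, 8), (0, 15), (1, 0), (1, 7), (1, 8), (1, 15), (2, 0), (2, 7), (2, 8), (2, 15), (3, 0), (3, 7), (3, 8), (3, 15)]
Holes: [(0, 0), (0, 7), (0, 8), (0, 15), (1, 0), (1, 7), (1, 8), (1, 15), (2, 0), (2, 7), (2, 8), (2, 15), (3, 0), (3, 7), (3, 8), (3, 15)]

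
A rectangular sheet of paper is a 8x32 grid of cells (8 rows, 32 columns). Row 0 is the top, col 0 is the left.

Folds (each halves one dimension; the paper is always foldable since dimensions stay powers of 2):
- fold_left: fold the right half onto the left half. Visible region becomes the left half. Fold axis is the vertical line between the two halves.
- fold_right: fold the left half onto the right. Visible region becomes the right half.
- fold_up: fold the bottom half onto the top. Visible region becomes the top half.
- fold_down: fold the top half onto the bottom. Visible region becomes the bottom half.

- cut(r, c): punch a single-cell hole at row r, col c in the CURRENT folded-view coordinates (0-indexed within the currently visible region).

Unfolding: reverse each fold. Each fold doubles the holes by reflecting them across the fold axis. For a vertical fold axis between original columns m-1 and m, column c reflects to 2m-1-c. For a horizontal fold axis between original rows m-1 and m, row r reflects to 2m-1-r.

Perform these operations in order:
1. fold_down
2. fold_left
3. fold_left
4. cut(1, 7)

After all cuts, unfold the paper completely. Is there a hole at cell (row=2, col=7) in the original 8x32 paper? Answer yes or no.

Answer: yes

Derivation:
Op 1 fold_down: fold axis h@4; visible region now rows[4,8) x cols[0,32) = 4x32
Op 2 fold_left: fold axis v@16; visible region now rows[4,8) x cols[0,16) = 4x16
Op 3 fold_left: fold axis v@8; visible region now rows[4,8) x cols[0,8) = 4x8
Op 4 cut(1, 7): punch at orig (5,7); cuts so far [(5, 7)]; region rows[4,8) x cols[0,8) = 4x8
Unfold 1 (reflect across v@8): 2 holes -> [(5, 7), (5, 8)]
Unfold 2 (reflect across v@16): 4 holes -> [(5, 7), (5, 8), (5, 23), (5, 24)]
Unfold 3 (reflect across h@4): 8 holes -> [(2, 7), (2, 8), (2, 23), (2, 24), (5, 7), (5, 8), (5, 23), (5, 24)]
Holes: [(2, 7), (2, 8), (2, 23), (2, 24), (5, 7), (5, 8), (5, 23), (5, 24)]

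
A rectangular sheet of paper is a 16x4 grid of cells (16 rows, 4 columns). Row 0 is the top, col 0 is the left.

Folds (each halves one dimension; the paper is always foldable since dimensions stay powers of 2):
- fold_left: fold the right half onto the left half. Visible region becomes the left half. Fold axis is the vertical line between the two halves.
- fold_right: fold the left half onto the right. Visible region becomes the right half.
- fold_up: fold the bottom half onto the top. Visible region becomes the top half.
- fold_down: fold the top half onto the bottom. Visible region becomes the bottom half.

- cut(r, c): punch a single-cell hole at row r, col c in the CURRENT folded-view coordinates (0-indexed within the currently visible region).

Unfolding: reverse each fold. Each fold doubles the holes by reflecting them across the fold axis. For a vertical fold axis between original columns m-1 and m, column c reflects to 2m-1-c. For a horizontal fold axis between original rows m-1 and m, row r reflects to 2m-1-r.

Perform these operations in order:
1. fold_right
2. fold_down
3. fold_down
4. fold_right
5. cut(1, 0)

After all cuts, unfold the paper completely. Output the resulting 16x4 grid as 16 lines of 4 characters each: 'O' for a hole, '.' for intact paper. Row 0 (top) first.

Answer: ....
....
OOOO
....
....
OOOO
....
....
....
....
OOOO
....
....
OOOO
....
....

Derivation:
Op 1 fold_right: fold axis v@2; visible region now rows[0,16) x cols[2,4) = 16x2
Op 2 fold_down: fold axis h@8; visible region now rows[8,16) x cols[2,4) = 8x2
Op 3 fold_down: fold axis h@12; visible region now rows[12,16) x cols[2,4) = 4x2
Op 4 fold_right: fold axis v@3; visible region now rows[12,16) x cols[3,4) = 4x1
Op 5 cut(1, 0): punch at orig (13,3); cuts so far [(13, 3)]; region rows[12,16) x cols[3,4) = 4x1
Unfold 1 (reflect across v@3): 2 holes -> [(13, 2), (13, 3)]
Unfold 2 (reflect across h@12): 4 holes -> [(10, 2), (10, 3), (13, 2), (13, 3)]
Unfold 3 (reflect across h@8): 8 holes -> [(2, 2), (2, 3), (5, 2), (5, 3), (10, 2), (10, 3), (13, 2), (13, 3)]
Unfold 4 (reflect across v@2): 16 holes -> [(2, 0), (2, 1), (2, 2), (2, 3), (5, 0), (5, 1), (5, 2), (5, 3), (10, 0), (10, 1), (10, 2), (10, 3), (13, 0), (13, 1), (13, 2), (13, 3)]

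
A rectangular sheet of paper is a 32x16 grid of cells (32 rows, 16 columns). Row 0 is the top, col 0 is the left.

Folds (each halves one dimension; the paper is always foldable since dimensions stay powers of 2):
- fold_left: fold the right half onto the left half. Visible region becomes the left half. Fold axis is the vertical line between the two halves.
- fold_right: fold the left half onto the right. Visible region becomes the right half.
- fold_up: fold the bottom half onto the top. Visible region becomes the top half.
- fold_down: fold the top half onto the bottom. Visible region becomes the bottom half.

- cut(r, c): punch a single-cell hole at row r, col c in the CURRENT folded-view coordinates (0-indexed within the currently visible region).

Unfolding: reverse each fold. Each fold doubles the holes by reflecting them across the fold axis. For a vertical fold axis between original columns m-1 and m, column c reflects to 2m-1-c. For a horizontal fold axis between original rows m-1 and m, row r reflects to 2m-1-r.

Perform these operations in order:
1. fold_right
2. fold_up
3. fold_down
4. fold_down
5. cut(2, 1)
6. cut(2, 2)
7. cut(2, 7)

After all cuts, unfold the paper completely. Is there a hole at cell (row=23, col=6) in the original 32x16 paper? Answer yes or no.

Answer: no

Derivation:
Op 1 fold_right: fold axis v@8; visible region now rows[0,32) x cols[8,16) = 32x8
Op 2 fold_up: fold axis h@16; visible region now rows[0,16) x cols[8,16) = 16x8
Op 3 fold_down: fold axis h@8; visible region now rows[8,16) x cols[8,16) = 8x8
Op 4 fold_down: fold axis h@12; visible region now rows[12,16) x cols[8,16) = 4x8
Op 5 cut(2, 1): punch at orig (14,9); cuts so far [(14, 9)]; region rows[12,16) x cols[8,16) = 4x8
Op 6 cut(2, 2): punch at orig (14,10); cuts so far [(14, 9), (14, 10)]; region rows[12,16) x cols[8,16) = 4x8
Op 7 cut(2, 7): punch at orig (14,15); cuts so far [(14, 9), (14, 10), (14, 15)]; region rows[12,16) x cols[8,16) = 4x8
Unfold 1 (reflect across h@12): 6 holes -> [(9, 9), (9, 10), (9, 15), (14, 9), (14, 10), (14, 15)]
Unfold 2 (reflect across h@8): 12 holes -> [(1, 9), (1, 10), (1, 15), (6, 9), (6, 10), (6, 15), (9, 9), (9, 10), (9, 15), (14, 9), (14, 10), (14, 15)]
Unfold 3 (reflect across h@16): 24 holes -> [(1, 9), (1, 10), (1, 15), (6, 9), (6, 10), (6, 15), (9, 9), (9, 10), (9, 15), (14, 9), (14, 10), (14, 15), (17, 9), (17, 10), (17, 15), (22, 9), (22, 10), (22, 15), (25, 9), (25, 10), (25, 15), (30, 9), (30, 10), (30, 15)]
Unfold 4 (reflect across v@8): 48 holes -> [(1, 0), (1, 5), (1, 6), (1, 9), (1, 10), (1, 15), (6, 0), (6, 5), (6, 6), (6, 9), (6, 10), (6, 15), (9, 0), (9, 5), (9, 6), (9, 9), (9, 10), (9, 15), (14, 0), (14, 5), (14, 6), (14, 9), (14, 10), (14, 15), (17, 0), (17, 5), (17, 6), (17, 9), (17, 10), (17, 15), (22, 0), (22, 5), (22, 6), (22, 9), (22, 10), (22, 15), (25, 0), (25, 5), (25, 6), (25, 9), (25, 10), (25, 15), (30, 0), (30, 5), (30, 6), (30, 9), (30, 10), (30, 15)]
Holes: [(1, 0), (1, 5), (1, 6), (1, 9), (1, 10), (1, 15), (6, 0), (6, 5), (6, 6), (6, 9), (6, 10), (6, 15), (9, 0), (9, 5), (9, 6), (9, 9), (9, 10), (9, 15), (14, 0), (14, 5), (14, 6), (14, 9), (14, 10), (14, 15), (17, 0), (17, 5), (17, 6), (17, 9), (17, 10), (17, 15), (22, 0), (22, 5), (22, 6), (22, 9), (22, 10), (22, 15), (25, 0), (25, 5), (25, 6), (25, 9), (25, 10), (25, 15), (30, 0), (30, 5), (30, 6), (30, 9), (30, 10), (30, 15)]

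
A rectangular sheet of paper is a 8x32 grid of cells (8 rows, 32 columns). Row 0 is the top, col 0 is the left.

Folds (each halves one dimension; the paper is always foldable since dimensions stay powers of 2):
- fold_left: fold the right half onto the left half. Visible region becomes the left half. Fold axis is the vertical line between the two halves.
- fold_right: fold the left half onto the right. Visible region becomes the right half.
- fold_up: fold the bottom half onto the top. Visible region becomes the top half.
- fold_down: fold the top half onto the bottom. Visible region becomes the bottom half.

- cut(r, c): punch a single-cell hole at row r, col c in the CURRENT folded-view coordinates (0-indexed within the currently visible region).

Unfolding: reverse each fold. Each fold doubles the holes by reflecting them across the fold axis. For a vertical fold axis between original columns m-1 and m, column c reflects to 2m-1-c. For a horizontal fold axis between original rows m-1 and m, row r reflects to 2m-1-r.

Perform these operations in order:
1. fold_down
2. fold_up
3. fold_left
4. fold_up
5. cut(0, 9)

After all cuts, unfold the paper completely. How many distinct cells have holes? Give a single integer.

Answer: 16

Derivation:
Op 1 fold_down: fold axis h@4; visible region now rows[4,8) x cols[0,32) = 4x32
Op 2 fold_up: fold axis h@6; visible region now rows[4,6) x cols[0,32) = 2x32
Op 3 fold_left: fold axis v@16; visible region now rows[4,6) x cols[0,16) = 2x16
Op 4 fold_up: fold axis h@5; visible region now rows[4,5) x cols[0,16) = 1x16
Op 5 cut(0, 9): punch at orig (4,9); cuts so far [(4, 9)]; region rows[4,5) x cols[0,16) = 1x16
Unfold 1 (reflect across h@5): 2 holes -> [(4, 9), (5, 9)]
Unfold 2 (reflect across v@16): 4 holes -> [(4, 9), (4, 22), (5, 9), (5, 22)]
Unfold 3 (reflect across h@6): 8 holes -> [(4, 9), (4, 22), (5, 9), (5, 22), (6, 9), (6, 22), (7, 9), (7, 22)]
Unfold 4 (reflect across h@4): 16 holes -> [(0, 9), (0, 22), (1, 9), (1, 22), (2, 9), (2, 22), (3, 9), (3, 22), (4, 9), (4, 22), (5, 9), (5, 22), (6, 9), (6, 22), (7, 9), (7, 22)]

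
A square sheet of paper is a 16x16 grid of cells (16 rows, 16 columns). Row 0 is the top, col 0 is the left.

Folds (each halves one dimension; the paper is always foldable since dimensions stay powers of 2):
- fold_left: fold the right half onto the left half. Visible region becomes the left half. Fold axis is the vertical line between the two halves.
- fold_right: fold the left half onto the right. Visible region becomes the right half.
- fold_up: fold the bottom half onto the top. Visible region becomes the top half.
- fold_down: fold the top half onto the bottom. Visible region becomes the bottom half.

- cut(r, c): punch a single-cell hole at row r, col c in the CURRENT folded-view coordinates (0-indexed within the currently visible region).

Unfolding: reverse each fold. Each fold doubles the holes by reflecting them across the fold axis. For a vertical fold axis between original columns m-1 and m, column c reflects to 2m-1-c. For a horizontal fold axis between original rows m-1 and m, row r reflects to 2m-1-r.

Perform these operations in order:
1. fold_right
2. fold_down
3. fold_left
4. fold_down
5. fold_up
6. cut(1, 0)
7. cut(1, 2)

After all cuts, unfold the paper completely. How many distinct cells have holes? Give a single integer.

Answer: 64

Derivation:
Op 1 fold_right: fold axis v@8; visible region now rows[0,16) x cols[8,16) = 16x8
Op 2 fold_down: fold axis h@8; visible region now rows[8,16) x cols[8,16) = 8x8
Op 3 fold_left: fold axis v@12; visible region now rows[8,16) x cols[8,12) = 8x4
Op 4 fold_down: fold axis h@12; visible region now rows[12,16) x cols[8,12) = 4x4
Op 5 fold_up: fold axis h@14; visible region now rows[12,14) x cols[8,12) = 2x4
Op 6 cut(1, 0): punch at orig (13,8); cuts so far [(13, 8)]; region rows[12,14) x cols[8,12) = 2x4
Op 7 cut(1, 2): punch at orig (13,10); cuts so far [(13, 8), (13, 10)]; region rows[12,14) x cols[8,12) = 2x4
Unfold 1 (reflect across h@14): 4 holes -> [(13, 8), (13, 10), (14, 8), (14, 10)]
Unfold 2 (reflect across h@12): 8 holes -> [(9, 8), (9, 10), (10, 8), (10, 10), (13, 8), (13, 10), (14, 8), (14, 10)]
Unfold 3 (reflect across v@12): 16 holes -> [(9, 8), (9, 10), (9, 13), (9, 15), (10, 8), (10, 10), (10, 13), (10, 15), (13, 8), (13, 10), (13, 13), (13, 15), (14, 8), (14, 10), (14, 13), (14, 15)]
Unfold 4 (reflect across h@8): 32 holes -> [(1, 8), (1, 10), (1, 13), (1, 15), (2, 8), (2, 10), (2, 13), (2, 15), (5, 8), (5, 10), (5, 13), (5, 15), (6, 8), (6, 10), (6, 13), (6, 15), (9, 8), (9, 10), (9, 13), (9, 15), (10, 8), (10, 10), (10, 13), (10, 15), (13, 8), (13, 10), (13, 13), (13, 15), (14, 8), (14, 10), (14, 13), (14, 15)]
Unfold 5 (reflect across v@8): 64 holes -> [(1, 0), (1, 2), (1, 5), (1, 7), (1, 8), (1, 10), (1, 13), (1, 15), (2, 0), (2, 2), (2, 5), (2, 7), (2, 8), (2, 10), (2, 13), (2, 15), (5, 0), (5, 2), (5, 5), (5, 7), (5, 8), (5, 10), (5, 13), (5, 15), (6, 0), (6, 2), (6, 5), (6, 7), (6, 8), (6, 10), (6, 13), (6, 15), (9, 0), (9, 2), (9, 5), (9, 7), (9, 8), (9, 10), (9, 13), (9, 15), (10, 0), (10, 2), (10, 5), (10, 7), (10, 8), (10, 10), (10, 13), (10, 15), (13, 0), (13, 2), (13, 5), (13, 7), (13, 8), (13, 10), (13, 13), (13, 15), (14, 0), (14, 2), (14, 5), (14, 7), (14, 8), (14, 10), (14, 13), (14, 15)]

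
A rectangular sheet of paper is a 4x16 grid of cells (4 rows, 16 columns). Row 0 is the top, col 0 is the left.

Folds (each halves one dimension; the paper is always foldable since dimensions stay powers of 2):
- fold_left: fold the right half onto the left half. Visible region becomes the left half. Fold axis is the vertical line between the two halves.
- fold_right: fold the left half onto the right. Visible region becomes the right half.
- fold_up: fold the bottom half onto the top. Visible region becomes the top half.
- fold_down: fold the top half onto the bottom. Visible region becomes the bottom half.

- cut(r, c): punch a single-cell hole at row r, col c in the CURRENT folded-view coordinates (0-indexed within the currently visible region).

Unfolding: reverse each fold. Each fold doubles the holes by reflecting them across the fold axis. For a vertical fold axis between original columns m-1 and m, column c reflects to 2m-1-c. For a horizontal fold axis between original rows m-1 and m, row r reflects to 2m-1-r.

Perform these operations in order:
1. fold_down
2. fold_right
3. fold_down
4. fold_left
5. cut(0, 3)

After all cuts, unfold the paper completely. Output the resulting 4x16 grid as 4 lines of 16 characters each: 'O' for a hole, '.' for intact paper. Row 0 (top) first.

Op 1 fold_down: fold axis h@2; visible region now rows[2,4) x cols[0,16) = 2x16
Op 2 fold_right: fold axis v@8; visible region now rows[2,4) x cols[8,16) = 2x8
Op 3 fold_down: fold axis h@3; visible region now rows[3,4) x cols[8,16) = 1x8
Op 4 fold_left: fold axis v@12; visible region now rows[3,4) x cols[8,12) = 1x4
Op 5 cut(0, 3): punch at orig (3,11); cuts so far [(3, 11)]; region rows[3,4) x cols[8,12) = 1x4
Unfold 1 (reflect across v@12): 2 holes -> [(3, 11), (3, 12)]
Unfold 2 (reflect across h@3): 4 holes -> [(2, 11), (2, 12), (3, 11), (3, 12)]
Unfold 3 (reflect across v@8): 8 holes -> [(2, 3), (2, 4), (2, 11), (2, 12), (3, 3), (3, 4), (3, 11), (3, 12)]
Unfold 4 (reflect across h@2): 16 holes -> [(0, 3), (0, 4), (0, 11), (0, 12), (1, 3), (1, 4), (1, 11), (1, 12), (2, 3), (2, 4), (2, 11), (2, 12), (3, 3), (3, 4), (3, 11), (3, 12)]

Answer: ...OO......OO...
...OO......OO...
...OO......OO...
...OO......OO...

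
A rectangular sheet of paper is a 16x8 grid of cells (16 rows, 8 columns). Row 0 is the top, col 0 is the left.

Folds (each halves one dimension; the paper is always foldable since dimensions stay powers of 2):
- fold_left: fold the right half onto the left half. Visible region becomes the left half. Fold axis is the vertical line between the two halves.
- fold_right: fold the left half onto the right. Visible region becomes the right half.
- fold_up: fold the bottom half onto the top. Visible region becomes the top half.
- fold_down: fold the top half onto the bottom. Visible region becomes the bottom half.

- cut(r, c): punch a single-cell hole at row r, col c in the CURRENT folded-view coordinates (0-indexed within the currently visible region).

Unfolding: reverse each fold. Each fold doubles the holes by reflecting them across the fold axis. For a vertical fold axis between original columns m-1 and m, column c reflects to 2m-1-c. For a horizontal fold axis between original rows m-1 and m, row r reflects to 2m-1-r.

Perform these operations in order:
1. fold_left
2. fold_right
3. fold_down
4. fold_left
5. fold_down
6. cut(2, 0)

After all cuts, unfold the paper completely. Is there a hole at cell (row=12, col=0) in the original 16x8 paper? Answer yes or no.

Op 1 fold_left: fold axis v@4; visible region now rows[0,16) x cols[0,4) = 16x4
Op 2 fold_right: fold axis v@2; visible region now rows[0,16) x cols[2,4) = 16x2
Op 3 fold_down: fold axis h@8; visible region now rows[8,16) x cols[2,4) = 8x2
Op 4 fold_left: fold axis v@3; visible region now rows[8,16) x cols[2,3) = 8x1
Op 5 fold_down: fold axis h@12; visible region now rows[12,16) x cols[2,3) = 4x1
Op 6 cut(2, 0): punch at orig (14,2); cuts so far [(14, 2)]; region rows[12,16) x cols[2,3) = 4x1
Unfold 1 (reflect across h@12): 2 holes -> [(9, 2), (14, 2)]
Unfold 2 (reflect across v@3): 4 holes -> [(9, 2), (9, 3), (14, 2), (14, 3)]
Unfold 3 (reflect across h@8): 8 holes -> [(1, 2), (1, 3), (6, 2), (6, 3), (9, 2), (9, 3), (14, 2), (14, 3)]
Unfold 4 (reflect across v@2): 16 holes -> [(1, 0), (1, 1), (1, 2), (1, 3), (6, 0), (6, 1), (6, 2), (6, 3), (9, 0), (9, 1), (9, 2), (9, 3), (14, 0), (14, 1), (14, 2), (14, 3)]
Unfold 5 (reflect across v@4): 32 holes -> [(1, 0), (1, 1), (1, 2), (1, 3), (1, 4), (1, 5), (1, 6), (1, 7), (6, 0), (6, 1), (6, 2), (6, 3), (6, 4), (6, 5), (6, 6), (6, 7), (9, 0), (9, 1), (9, 2), (9, 3), (9, 4), (9, 5), (9, 6), (9, 7), (14, 0), (14, 1), (14, 2), (14, 3), (14, 4), (14, 5), (14, 6), (14, 7)]
Holes: [(1, 0), (1, 1), (1, 2), (1, 3), (1, 4), (1, 5), (1, 6), (1, 7), (6, 0), (6, 1), (6, 2), (6, 3), (6, 4), (6, 5), (6, 6), (6, 7), (9, 0), (9, 1), (9, 2), (9, 3), (9, 4), (9, 5), (9, 6), (9, 7), (14, 0), (14, 1), (14, 2), (14, 3), (14, 4), (14, 5), (14, 6), (14, 7)]

Answer: no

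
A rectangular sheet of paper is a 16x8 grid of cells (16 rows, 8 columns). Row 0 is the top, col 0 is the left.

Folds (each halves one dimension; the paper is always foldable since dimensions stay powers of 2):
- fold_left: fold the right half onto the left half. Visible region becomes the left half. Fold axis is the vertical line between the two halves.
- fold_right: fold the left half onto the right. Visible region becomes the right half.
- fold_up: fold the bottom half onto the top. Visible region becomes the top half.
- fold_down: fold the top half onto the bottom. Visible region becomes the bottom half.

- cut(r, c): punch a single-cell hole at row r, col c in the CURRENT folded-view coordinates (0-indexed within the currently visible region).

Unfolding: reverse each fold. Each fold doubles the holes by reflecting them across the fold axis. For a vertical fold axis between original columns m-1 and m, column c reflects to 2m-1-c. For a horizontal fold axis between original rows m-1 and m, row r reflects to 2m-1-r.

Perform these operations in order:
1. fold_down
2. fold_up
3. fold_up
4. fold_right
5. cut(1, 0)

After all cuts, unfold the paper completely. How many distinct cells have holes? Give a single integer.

Answer: 16

Derivation:
Op 1 fold_down: fold axis h@8; visible region now rows[8,16) x cols[0,8) = 8x8
Op 2 fold_up: fold axis h@12; visible region now rows[8,12) x cols[0,8) = 4x8
Op 3 fold_up: fold axis h@10; visible region now rows[8,10) x cols[0,8) = 2x8
Op 4 fold_right: fold axis v@4; visible region now rows[8,10) x cols[4,8) = 2x4
Op 5 cut(1, 0): punch at orig (9,4); cuts so far [(9, 4)]; region rows[8,10) x cols[4,8) = 2x4
Unfold 1 (reflect across v@4): 2 holes -> [(9, 3), (9, 4)]
Unfold 2 (reflect across h@10): 4 holes -> [(9, 3), (9, 4), (10, 3), (10, 4)]
Unfold 3 (reflect across h@12): 8 holes -> [(9, 3), (9, 4), (10, 3), (10, 4), (13, 3), (13, 4), (14, 3), (14, 4)]
Unfold 4 (reflect across h@8): 16 holes -> [(1, 3), (1, 4), (2, 3), (2, 4), (5, 3), (5, 4), (6, 3), (6, 4), (9, 3), (9, 4), (10, 3), (10, 4), (13, 3), (13, 4), (14, 3), (14, 4)]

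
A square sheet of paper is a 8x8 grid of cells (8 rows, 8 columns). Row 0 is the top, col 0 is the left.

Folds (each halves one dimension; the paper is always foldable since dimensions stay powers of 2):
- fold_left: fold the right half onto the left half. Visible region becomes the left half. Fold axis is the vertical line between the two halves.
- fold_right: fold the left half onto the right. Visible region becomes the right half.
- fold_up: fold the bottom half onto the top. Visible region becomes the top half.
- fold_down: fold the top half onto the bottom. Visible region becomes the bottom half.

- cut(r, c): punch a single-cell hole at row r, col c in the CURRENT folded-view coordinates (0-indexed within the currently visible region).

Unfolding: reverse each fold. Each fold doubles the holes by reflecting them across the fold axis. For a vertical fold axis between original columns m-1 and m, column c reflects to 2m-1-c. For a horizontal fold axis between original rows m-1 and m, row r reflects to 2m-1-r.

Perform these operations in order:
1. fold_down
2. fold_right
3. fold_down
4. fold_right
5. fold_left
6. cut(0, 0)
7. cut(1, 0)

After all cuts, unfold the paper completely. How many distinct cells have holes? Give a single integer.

Answer: 64

Derivation:
Op 1 fold_down: fold axis h@4; visible region now rows[4,8) x cols[0,8) = 4x8
Op 2 fold_right: fold axis v@4; visible region now rows[4,8) x cols[4,8) = 4x4
Op 3 fold_down: fold axis h@6; visible region now rows[6,8) x cols[4,8) = 2x4
Op 4 fold_right: fold axis v@6; visible region now rows[6,8) x cols[6,8) = 2x2
Op 5 fold_left: fold axis v@7; visible region now rows[6,8) x cols[6,7) = 2x1
Op 6 cut(0, 0): punch at orig (6,6); cuts so far [(6, 6)]; region rows[6,8) x cols[6,7) = 2x1
Op 7 cut(1, 0): punch at orig (7,6); cuts so far [(6, 6), (7, 6)]; region rows[6,8) x cols[6,7) = 2x1
Unfold 1 (reflect across v@7): 4 holes -> [(6, 6), (6, 7), (7, 6), (7, 7)]
Unfold 2 (reflect across v@6): 8 holes -> [(6, 4), (6, 5), (6, 6), (6, 7), (7, 4), (7, 5), (7, 6), (7, 7)]
Unfold 3 (reflect across h@6): 16 holes -> [(4, 4), (4, 5), (4, 6), (4, 7), (5, 4), (5, 5), (5, 6), (5, 7), (6, 4), (6, 5), (6, 6), (6, 7), (7, 4), (7, 5), (7, 6), (7, 7)]
Unfold 4 (reflect across v@4): 32 holes -> [(4, 0), (4, 1), (4, 2), (4, 3), (4, 4), (4, 5), (4, 6), (4, 7), (5, 0), (5, 1), (5, 2), (5, 3), (5, 4), (5, 5), (5, 6), (5, 7), (6, 0), (6, 1), (6, 2), (6, 3), (6, 4), (6, 5), (6, 6), (6, 7), (7, 0), (7, 1), (7, 2), (7, 3), (7, 4), (7, 5), (7, 6), (7, 7)]
Unfold 5 (reflect across h@4): 64 holes -> [(0, 0), (0, 1), (0, 2), (0, 3), (0, 4), (0, 5), (0, 6), (0, 7), (1, 0), (1, 1), (1, 2), (1, 3), (1, 4), (1, 5), (1, 6), (1, 7), (2, 0), (2, 1), (2, 2), (2, 3), (2, 4), (2, 5), (2, 6), (2, 7), (3, 0), (3, 1), (3, 2), (3, 3), (3, 4), (3, 5), (3, 6), (3, 7), (4, 0), (4, 1), (4, 2), (4, 3), (4, 4), (4, 5), (4, 6), (4, 7), (5, 0), (5, 1), (5, 2), (5, 3), (5, 4), (5, 5), (5, 6), (5, 7), (6, 0), (6, 1), (6, 2), (6, 3), (6, 4), (6, 5), (6, 6), (6, 7), (7, 0), (7, 1), (7, 2), (7, 3), (7, 4), (7, 5), (7, 6), (7, 7)]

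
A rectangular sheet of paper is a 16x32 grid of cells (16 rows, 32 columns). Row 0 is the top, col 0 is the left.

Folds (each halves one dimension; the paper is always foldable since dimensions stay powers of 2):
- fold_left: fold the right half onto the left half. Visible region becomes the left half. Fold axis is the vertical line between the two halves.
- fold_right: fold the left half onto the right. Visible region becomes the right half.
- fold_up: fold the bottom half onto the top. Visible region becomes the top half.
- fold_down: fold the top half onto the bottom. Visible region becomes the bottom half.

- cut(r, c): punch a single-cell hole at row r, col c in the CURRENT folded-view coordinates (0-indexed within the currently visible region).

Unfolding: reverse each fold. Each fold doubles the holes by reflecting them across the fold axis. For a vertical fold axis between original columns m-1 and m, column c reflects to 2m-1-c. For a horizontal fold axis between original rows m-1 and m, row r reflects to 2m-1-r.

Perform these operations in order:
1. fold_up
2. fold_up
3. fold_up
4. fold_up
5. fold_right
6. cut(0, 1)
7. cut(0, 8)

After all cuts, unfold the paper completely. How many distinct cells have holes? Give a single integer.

Op 1 fold_up: fold axis h@8; visible region now rows[0,8) x cols[0,32) = 8x32
Op 2 fold_up: fold axis h@4; visible region now rows[0,4) x cols[0,32) = 4x32
Op 3 fold_up: fold axis h@2; visible region now rows[0,2) x cols[0,32) = 2x32
Op 4 fold_up: fold axis h@1; visible region now rows[0,1) x cols[0,32) = 1x32
Op 5 fold_right: fold axis v@16; visible region now rows[0,1) x cols[16,32) = 1x16
Op 6 cut(0, 1): punch at orig (0,17); cuts so far [(0, 17)]; region rows[0,1) x cols[16,32) = 1x16
Op 7 cut(0, 8): punch at orig (0,24); cuts so far [(0, 17), (0, 24)]; region rows[0,1) x cols[16,32) = 1x16
Unfold 1 (reflect across v@16): 4 holes -> [(0, 7), (0, 14), (0, 17), (0, 24)]
Unfold 2 (reflect across h@1): 8 holes -> [(0, 7), (0, 14), (0, 17), (0, 24), (1, 7), (1, 14), (1, 17), (1, 24)]
Unfold 3 (reflect across h@2): 16 holes -> [(0, 7), (0, 14), (0, 17), (0, 24), (1, 7), (1, 14), (1, 17), (1, 24), (2, 7), (2, 14), (2, 17), (2, 24), (3, 7), (3, 14), (3, 17), (3, 24)]
Unfold 4 (reflect across h@4): 32 holes -> [(0, 7), (0, 14), (0, 17), (0, 24), (1, 7), (1, 14), (1, 17), (1, 24), (2, 7), (2, 14), (2, 17), (2, 24), (3, 7), (3, 14), (3, 17), (3, 24), (4, 7), (4, 14), (4, 17), (4, 24), (5, 7), (5, 14), (5, 17), (5, 24), (6, 7), (6, 14), (6, 17), (6, 24), (7, 7), (7, 14), (7, 17), (7, 24)]
Unfold 5 (reflect across h@8): 64 holes -> [(0, 7), (0, 14), (0, 17), (0, 24), (1, 7), (1, 14), (1, 17), (1, 24), (2, 7), (2, 14), (2, 17), (2, 24), (3, 7), (3, 14), (3, 17), (3, 24), (4, 7), (4, 14), (4, 17), (4, 24), (5, 7), (5, 14), (5, 17), (5, 24), (6, 7), (6, 14), (6, 17), (6, 24), (7, 7), (7, 14), (7, 17), (7, 24), (8, 7), (8, 14), (8, 17), (8, 24), (9, 7), (9, 14), (9, 17), (9, 24), (10, 7), (10, 14), (10, 17), (10, 24), (11, 7), (11, 14), (11, 17), (11, 24), (12, 7), (12, 14), (12, 17), (12, 24), (13, 7), (13, 14), (13, 17), (13, 24), (14, 7), (14, 14), (14, 17), (14, 24), (15, 7), (15, 14), (15, 17), (15, 24)]

Answer: 64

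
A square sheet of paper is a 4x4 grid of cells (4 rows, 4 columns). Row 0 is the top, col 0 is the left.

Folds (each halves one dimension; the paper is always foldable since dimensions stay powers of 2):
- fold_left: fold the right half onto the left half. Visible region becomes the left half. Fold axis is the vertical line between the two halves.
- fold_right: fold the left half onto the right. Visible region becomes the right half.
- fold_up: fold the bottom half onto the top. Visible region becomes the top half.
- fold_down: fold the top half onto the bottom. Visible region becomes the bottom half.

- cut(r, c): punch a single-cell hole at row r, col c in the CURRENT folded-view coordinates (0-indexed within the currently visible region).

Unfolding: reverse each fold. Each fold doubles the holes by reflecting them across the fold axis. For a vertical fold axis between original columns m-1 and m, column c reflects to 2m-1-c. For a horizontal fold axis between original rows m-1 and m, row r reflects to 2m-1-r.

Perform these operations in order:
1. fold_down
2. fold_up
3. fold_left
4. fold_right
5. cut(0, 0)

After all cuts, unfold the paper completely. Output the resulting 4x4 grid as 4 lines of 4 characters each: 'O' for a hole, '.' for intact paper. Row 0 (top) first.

Answer: OOOO
OOOO
OOOO
OOOO

Derivation:
Op 1 fold_down: fold axis h@2; visible region now rows[2,4) x cols[0,4) = 2x4
Op 2 fold_up: fold axis h@3; visible region now rows[2,3) x cols[0,4) = 1x4
Op 3 fold_left: fold axis v@2; visible region now rows[2,3) x cols[0,2) = 1x2
Op 4 fold_right: fold axis v@1; visible region now rows[2,3) x cols[1,2) = 1x1
Op 5 cut(0, 0): punch at orig (2,1); cuts so far [(2, 1)]; region rows[2,3) x cols[1,2) = 1x1
Unfold 1 (reflect across v@1): 2 holes -> [(2, 0), (2, 1)]
Unfold 2 (reflect across v@2): 4 holes -> [(2, 0), (2, 1), (2, 2), (2, 3)]
Unfold 3 (reflect across h@3): 8 holes -> [(2, 0), (2, 1), (2, 2), (2, 3), (3, 0), (3, 1), (3, 2), (3, 3)]
Unfold 4 (reflect across h@2): 16 holes -> [(0, 0), (0, 1), (0, 2), (0, 3), (1, 0), (1, 1), (1, 2), (1, 3), (2, 0), (2, 1), (2, 2), (2, 3), (3, 0), (3, 1), (3, 2), (3, 3)]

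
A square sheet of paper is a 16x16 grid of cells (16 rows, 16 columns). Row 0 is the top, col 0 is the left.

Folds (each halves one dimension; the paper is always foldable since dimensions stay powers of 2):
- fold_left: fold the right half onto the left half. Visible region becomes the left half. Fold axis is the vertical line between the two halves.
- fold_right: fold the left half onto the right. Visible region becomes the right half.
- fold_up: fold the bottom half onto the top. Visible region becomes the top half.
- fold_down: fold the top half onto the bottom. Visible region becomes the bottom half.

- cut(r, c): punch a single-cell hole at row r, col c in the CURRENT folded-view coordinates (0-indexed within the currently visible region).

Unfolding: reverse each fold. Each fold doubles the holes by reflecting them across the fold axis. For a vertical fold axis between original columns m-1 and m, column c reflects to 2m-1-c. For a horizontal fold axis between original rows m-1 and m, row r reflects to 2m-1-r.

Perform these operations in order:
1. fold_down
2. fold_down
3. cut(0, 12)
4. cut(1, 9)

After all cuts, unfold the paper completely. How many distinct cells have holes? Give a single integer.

Answer: 8

Derivation:
Op 1 fold_down: fold axis h@8; visible region now rows[8,16) x cols[0,16) = 8x16
Op 2 fold_down: fold axis h@12; visible region now rows[12,16) x cols[0,16) = 4x16
Op 3 cut(0, 12): punch at orig (12,12); cuts so far [(12, 12)]; region rows[12,16) x cols[0,16) = 4x16
Op 4 cut(1, 9): punch at orig (13,9); cuts so far [(12, 12), (13, 9)]; region rows[12,16) x cols[0,16) = 4x16
Unfold 1 (reflect across h@12): 4 holes -> [(10, 9), (11, 12), (12, 12), (13, 9)]
Unfold 2 (reflect across h@8): 8 holes -> [(2, 9), (3, 12), (4, 12), (5, 9), (10, 9), (11, 12), (12, 12), (13, 9)]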